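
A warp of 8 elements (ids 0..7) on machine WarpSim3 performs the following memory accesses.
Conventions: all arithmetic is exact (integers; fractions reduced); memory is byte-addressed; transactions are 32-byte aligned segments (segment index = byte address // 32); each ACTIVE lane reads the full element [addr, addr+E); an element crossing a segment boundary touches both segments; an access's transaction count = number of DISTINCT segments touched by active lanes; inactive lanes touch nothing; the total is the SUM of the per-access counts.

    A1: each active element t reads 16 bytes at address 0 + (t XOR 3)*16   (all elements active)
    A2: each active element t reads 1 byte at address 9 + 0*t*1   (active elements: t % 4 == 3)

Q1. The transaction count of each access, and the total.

A1: 4 transactions
A2: 1 transaction

Answer: 4,1; total 5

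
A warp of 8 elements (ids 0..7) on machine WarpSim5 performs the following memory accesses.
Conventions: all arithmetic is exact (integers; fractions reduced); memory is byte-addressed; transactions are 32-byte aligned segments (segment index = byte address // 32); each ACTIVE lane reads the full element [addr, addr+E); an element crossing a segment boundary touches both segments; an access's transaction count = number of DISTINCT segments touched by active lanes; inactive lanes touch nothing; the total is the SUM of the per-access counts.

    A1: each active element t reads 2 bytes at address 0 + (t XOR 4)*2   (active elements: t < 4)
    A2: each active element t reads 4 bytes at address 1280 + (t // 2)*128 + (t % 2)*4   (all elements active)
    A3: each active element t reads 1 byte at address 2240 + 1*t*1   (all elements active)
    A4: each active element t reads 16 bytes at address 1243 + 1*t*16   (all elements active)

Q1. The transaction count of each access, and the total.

A1: 1 transaction
A2: 4 transactions
A3: 1 transaction
A4: 5 transactions

Answer: 1,4,1,5; total 11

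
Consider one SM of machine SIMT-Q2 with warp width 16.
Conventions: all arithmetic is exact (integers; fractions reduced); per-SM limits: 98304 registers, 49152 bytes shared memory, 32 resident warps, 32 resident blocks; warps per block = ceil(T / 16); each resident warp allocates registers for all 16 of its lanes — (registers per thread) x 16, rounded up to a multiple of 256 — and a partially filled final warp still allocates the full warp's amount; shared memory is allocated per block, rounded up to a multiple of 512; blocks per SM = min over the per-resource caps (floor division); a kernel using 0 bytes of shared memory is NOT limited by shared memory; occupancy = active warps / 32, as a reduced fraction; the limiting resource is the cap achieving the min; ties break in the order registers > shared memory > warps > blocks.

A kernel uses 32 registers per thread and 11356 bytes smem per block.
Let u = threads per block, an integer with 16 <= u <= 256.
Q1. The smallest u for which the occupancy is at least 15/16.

Answer: u = 113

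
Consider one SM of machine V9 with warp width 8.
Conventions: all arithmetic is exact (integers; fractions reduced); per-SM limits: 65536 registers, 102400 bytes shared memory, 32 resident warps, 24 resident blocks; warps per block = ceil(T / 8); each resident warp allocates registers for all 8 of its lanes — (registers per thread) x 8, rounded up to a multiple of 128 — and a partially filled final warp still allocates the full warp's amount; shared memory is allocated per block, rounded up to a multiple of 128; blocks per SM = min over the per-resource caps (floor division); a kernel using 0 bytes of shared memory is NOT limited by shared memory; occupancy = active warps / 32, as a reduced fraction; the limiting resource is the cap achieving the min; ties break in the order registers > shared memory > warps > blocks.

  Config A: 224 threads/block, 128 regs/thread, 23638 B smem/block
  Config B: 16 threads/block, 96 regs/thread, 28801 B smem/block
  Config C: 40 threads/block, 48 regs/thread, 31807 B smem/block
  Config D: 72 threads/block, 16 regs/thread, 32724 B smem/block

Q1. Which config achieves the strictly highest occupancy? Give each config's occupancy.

occupancies: A 7/8, B 3/16, C 15/32, D 27/32

Answer: A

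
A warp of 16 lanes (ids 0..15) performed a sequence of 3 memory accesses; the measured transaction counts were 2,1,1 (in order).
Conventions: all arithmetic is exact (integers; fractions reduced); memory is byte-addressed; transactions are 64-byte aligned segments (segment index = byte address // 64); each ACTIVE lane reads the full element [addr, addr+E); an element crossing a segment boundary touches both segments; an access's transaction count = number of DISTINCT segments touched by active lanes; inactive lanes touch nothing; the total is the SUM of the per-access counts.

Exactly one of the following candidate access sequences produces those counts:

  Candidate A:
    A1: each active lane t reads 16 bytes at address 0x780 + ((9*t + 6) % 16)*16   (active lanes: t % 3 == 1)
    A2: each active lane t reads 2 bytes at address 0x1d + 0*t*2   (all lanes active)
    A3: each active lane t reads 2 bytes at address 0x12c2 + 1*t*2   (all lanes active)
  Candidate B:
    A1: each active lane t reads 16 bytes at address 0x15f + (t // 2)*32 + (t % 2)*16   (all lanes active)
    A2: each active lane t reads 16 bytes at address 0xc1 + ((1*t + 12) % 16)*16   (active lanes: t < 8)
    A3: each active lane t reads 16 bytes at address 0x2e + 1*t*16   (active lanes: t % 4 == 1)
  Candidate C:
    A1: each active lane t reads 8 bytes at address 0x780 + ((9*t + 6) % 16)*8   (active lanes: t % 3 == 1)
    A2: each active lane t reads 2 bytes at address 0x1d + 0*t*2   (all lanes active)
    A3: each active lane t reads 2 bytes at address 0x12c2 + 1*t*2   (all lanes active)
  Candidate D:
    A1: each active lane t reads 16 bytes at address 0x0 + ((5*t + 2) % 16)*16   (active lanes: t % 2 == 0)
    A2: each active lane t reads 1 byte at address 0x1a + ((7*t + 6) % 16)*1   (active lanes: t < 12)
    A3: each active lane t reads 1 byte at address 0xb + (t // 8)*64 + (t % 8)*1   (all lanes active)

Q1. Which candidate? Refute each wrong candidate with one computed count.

A: A1 gives 4 transactions, not 2
B: A1 gives 5 transactions, not 2
D: A1 gives 4 transactions, not 2
C: all counts match (2,1,1)

Answer: C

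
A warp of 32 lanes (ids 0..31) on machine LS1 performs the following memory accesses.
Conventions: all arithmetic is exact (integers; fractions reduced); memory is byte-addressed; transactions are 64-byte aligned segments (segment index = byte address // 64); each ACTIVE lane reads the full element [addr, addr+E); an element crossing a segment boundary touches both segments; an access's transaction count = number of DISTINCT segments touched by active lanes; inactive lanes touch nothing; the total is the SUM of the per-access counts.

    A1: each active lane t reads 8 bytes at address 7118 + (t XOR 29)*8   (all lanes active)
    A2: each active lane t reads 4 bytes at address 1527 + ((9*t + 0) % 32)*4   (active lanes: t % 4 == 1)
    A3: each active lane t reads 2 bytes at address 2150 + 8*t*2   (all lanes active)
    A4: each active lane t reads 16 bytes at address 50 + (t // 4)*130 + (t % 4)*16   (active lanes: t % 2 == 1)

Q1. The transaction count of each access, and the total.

A1: 5 transactions
A2: 3 transactions
A3: 9 transactions
A4: 8 transactions

Answer: 5,3,9,8; total 25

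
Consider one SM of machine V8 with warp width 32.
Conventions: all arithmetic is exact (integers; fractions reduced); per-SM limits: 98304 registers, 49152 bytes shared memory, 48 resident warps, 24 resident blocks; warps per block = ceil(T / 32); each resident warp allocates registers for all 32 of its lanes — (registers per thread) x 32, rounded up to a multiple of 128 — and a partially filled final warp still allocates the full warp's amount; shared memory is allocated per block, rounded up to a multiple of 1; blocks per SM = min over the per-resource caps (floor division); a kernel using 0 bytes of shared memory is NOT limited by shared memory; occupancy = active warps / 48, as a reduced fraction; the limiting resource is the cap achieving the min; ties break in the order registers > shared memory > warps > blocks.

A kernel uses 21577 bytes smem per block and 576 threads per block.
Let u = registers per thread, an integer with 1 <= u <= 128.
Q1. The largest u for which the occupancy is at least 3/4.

Answer: u = 84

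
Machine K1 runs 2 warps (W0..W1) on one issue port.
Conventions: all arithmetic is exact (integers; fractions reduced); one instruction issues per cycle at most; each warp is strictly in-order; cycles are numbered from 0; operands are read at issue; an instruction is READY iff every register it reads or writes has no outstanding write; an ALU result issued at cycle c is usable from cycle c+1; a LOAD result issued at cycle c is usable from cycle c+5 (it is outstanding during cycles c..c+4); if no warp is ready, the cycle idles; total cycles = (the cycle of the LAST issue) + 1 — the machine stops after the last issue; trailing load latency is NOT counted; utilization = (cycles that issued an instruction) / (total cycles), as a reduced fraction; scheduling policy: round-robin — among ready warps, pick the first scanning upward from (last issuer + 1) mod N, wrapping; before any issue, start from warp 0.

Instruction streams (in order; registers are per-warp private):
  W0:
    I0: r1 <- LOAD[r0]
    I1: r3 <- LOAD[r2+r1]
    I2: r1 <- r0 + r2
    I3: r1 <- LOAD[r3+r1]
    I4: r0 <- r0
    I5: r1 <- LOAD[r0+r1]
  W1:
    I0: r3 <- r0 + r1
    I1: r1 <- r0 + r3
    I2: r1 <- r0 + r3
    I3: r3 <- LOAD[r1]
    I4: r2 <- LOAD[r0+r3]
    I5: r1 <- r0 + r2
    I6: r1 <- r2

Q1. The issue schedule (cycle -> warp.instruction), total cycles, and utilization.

cycle 0: W0.I0
cycle 1: W1.I0
cycle 2: W1.I1
cycle 3: W1.I2
cycle 4: W1.I3
cycle 5: W0.I1
cycle 6: W0.I2
cycle 7: idle
cycle 8: idle
cycle 9: W1.I4
cycle 10: W0.I3
cycle 11: W0.I4
cycle 12: idle
cycle 13: idle
cycle 14: W1.I5
cycle 15: W0.I5
cycle 16: W1.I6

Answer: 17 cycles, utilization 13/17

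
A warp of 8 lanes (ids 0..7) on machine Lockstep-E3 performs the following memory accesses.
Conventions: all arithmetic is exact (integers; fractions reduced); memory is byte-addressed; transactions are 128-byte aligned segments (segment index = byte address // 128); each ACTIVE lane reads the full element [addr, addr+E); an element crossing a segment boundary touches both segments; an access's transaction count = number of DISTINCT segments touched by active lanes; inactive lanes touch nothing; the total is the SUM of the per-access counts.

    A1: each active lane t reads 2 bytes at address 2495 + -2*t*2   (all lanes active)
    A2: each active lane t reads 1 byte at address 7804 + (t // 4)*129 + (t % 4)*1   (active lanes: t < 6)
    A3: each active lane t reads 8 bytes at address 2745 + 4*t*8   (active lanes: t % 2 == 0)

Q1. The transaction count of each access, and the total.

A1: 1 transaction
A2: 2 transactions
A3: 3 transactions

Answer: 1,2,3; total 6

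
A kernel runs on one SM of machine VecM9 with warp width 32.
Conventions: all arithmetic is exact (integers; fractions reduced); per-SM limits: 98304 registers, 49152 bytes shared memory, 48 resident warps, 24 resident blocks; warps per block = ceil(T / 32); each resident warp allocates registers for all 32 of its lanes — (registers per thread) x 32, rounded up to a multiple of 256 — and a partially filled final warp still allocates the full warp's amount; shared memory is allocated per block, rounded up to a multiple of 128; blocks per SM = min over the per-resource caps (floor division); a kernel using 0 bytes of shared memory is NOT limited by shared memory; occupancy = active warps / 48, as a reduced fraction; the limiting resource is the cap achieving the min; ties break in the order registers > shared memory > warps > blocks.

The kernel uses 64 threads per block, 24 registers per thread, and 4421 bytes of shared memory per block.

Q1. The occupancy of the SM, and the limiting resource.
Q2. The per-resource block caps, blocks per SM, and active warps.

Answer: occupancy 5/12, limited by shared memory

registers: 64 blocks
shared memory: 10 blocks
warps: 24 blocks
blocks: 24 blocks

Answer: 10 blocks, 20 active warps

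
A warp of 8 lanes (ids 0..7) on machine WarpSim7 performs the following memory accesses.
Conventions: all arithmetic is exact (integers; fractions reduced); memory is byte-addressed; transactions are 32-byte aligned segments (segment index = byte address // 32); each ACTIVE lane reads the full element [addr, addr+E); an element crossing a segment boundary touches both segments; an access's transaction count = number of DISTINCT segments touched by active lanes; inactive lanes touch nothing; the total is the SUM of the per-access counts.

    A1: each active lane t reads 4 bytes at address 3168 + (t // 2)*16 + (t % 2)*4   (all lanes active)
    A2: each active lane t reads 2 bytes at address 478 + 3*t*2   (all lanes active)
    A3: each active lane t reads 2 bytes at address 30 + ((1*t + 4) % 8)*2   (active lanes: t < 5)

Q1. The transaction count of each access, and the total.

A1: 2 transactions
A2: 3 transactions
A3: 2 transactions

Answer: 2,3,2; total 7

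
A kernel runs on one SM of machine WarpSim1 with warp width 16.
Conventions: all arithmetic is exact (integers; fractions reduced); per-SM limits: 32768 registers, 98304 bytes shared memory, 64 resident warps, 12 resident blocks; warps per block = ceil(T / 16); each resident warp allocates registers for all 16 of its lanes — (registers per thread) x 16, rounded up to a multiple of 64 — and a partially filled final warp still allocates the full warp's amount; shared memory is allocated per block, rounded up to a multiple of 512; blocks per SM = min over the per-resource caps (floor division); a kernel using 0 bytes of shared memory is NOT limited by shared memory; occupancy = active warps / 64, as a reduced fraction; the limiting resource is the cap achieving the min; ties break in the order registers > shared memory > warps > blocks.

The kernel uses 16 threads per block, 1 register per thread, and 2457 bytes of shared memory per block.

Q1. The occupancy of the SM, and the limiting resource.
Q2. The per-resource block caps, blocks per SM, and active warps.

Answer: occupancy 3/16, limited by blocks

registers: 512 blocks
shared memory: 38 blocks
warps: 64 blocks
blocks: 12 blocks

Answer: 12 blocks, 12 active warps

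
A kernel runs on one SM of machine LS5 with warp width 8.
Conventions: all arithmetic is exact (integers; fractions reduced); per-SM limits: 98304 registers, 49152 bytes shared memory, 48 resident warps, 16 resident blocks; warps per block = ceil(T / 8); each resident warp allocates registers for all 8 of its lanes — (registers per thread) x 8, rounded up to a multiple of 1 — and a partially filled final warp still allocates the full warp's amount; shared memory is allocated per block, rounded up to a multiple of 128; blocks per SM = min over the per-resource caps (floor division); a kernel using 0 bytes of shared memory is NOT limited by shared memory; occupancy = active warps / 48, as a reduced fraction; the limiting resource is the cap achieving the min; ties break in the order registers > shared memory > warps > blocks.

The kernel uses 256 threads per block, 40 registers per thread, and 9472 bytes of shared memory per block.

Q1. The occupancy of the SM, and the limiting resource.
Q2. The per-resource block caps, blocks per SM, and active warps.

Answer: occupancy 2/3, limited by warps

registers: 9 blocks
shared memory: 5 blocks
warps: 1 block
blocks: 16 blocks

Answer: 1 block, 32 active warps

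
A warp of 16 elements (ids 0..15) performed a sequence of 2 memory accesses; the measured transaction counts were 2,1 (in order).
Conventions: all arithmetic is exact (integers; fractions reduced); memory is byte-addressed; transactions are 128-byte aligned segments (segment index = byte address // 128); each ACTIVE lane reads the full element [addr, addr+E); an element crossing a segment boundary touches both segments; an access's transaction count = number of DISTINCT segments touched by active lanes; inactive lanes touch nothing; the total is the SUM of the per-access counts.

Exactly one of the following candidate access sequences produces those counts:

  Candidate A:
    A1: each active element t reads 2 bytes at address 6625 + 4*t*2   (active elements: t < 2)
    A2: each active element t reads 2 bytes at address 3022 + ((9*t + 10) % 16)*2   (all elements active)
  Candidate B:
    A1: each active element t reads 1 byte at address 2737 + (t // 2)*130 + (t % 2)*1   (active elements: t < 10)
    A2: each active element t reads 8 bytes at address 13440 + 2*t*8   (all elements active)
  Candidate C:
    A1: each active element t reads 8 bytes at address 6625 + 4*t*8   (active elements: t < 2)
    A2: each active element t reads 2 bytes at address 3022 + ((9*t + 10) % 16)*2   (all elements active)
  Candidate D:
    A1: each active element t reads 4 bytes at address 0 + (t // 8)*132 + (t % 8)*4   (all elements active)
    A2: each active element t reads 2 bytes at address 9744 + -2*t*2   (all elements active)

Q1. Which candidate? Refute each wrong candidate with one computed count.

A: A1 gives 1 transaction, not 2
B: A1 gives 5 transactions, not 2
D: A2 gives 2 transactions, not 1
C: all counts match (2,1)

Answer: C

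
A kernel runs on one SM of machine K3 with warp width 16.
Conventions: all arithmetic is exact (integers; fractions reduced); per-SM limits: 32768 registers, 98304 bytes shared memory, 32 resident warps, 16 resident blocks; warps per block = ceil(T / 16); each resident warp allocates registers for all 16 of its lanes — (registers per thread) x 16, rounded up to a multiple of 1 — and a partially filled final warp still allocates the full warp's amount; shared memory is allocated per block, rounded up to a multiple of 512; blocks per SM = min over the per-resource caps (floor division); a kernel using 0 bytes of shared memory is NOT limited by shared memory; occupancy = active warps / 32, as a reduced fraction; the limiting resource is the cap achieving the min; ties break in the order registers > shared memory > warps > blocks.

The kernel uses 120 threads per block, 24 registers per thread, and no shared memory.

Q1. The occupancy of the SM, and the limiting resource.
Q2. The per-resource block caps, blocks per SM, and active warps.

Answer: occupancy 1, limited by warps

registers: 10 blocks
shared memory: no limit (kernel uses none)
warps: 4 blocks
blocks: 16 blocks

Answer: 4 blocks, 32 active warps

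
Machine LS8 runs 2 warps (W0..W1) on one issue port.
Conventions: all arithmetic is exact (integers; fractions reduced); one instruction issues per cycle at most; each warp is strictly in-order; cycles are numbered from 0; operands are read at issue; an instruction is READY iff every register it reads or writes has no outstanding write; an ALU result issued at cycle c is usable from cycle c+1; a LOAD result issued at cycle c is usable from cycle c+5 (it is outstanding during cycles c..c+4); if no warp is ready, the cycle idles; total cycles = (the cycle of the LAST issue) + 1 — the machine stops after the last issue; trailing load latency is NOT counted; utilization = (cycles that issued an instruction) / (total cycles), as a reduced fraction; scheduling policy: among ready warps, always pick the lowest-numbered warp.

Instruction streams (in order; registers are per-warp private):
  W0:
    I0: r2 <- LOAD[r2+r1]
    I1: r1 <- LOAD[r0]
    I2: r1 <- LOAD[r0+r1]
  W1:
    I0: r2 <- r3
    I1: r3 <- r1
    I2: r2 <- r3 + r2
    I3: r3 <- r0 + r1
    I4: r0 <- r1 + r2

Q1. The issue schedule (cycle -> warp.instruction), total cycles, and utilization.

cycle 0: W0.I0
cycle 1: W0.I1
cycle 2: W1.I0
cycle 3: W1.I1
cycle 4: W1.I2
cycle 5: W1.I3
cycle 6: W0.I2
cycle 7: W1.I4

Answer: 8 cycles, utilization 1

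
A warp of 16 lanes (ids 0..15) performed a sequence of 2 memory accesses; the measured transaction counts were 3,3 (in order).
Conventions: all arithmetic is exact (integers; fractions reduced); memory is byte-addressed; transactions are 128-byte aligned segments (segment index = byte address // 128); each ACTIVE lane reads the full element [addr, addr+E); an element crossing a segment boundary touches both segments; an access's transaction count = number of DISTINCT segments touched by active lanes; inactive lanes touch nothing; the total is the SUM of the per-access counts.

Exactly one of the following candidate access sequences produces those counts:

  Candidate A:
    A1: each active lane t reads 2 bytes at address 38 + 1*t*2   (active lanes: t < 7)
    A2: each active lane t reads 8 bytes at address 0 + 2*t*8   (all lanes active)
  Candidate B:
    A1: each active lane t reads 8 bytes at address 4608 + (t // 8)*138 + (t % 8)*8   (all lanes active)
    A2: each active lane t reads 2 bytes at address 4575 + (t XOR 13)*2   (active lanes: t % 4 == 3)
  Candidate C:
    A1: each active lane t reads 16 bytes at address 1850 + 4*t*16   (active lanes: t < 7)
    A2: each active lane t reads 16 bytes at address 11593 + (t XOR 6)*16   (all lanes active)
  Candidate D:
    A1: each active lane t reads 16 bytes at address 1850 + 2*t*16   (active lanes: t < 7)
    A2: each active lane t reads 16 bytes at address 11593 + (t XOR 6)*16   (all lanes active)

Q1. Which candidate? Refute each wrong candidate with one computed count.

A: A1 gives 1 transaction, not 3
B: A1 gives 2 transactions, not 3
C: A1 gives 4 transactions, not 3
D: all counts match (3,3)

Answer: D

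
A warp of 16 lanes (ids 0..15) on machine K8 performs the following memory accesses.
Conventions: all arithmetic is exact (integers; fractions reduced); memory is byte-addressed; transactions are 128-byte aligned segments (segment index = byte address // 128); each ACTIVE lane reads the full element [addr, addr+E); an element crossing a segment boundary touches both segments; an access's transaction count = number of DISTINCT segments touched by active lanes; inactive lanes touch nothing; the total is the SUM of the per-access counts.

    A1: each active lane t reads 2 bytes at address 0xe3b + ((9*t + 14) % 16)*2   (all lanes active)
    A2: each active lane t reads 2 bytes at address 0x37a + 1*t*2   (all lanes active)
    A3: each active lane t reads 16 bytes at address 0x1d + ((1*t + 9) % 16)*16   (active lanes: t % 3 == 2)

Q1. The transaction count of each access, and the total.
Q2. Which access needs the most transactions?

A1: 1 transaction
A2: 2 transactions
A3: 3 transactions

Answer: 1,2,3; total 6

Answer: A3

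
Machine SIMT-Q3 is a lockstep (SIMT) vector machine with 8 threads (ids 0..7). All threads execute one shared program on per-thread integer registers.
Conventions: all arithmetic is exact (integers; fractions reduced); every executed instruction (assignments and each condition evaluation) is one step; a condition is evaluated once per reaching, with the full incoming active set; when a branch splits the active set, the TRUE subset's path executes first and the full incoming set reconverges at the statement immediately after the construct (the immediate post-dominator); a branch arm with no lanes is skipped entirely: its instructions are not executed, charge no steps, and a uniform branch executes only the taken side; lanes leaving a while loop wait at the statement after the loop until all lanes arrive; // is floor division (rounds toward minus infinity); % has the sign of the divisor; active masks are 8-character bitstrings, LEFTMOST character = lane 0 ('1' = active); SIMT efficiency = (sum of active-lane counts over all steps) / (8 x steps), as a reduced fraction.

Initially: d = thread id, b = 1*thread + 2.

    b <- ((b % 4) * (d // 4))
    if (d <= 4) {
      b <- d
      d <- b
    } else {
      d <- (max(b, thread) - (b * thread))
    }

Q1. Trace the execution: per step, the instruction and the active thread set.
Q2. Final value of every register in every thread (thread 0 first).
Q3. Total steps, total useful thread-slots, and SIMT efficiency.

step 0: b <- ((b % 4) * (d // 4))    11111111
step 1: eval (d <= 4)                11111111
step 2: b <- d                       11111000
step 3: d <- b                       11111000
step 4: d <- (max(b, thread) - (b * thread)) 00000111

Answer: 5 steps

d: 0,1,2,3,4,-10,6,0
b: 0,1,2,3,4,3,0,1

steps = 5; useful = 29; efficiency = 29/40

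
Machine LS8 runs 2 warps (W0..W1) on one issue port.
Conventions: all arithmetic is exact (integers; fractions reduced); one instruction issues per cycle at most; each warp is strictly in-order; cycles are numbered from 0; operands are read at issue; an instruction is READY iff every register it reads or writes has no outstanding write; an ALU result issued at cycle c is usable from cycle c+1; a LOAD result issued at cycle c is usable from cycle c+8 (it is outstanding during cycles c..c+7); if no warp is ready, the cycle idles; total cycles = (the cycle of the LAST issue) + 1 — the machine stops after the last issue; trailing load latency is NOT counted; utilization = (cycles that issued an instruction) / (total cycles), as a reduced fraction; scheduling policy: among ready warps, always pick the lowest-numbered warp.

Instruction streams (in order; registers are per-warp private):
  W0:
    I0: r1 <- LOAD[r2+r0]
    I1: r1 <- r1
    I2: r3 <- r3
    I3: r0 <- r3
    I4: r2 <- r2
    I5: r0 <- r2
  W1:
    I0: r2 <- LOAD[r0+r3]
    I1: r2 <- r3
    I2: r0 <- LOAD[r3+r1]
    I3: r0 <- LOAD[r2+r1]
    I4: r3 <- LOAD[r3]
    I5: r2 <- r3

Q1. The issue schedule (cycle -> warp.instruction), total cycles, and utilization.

cycle 0: W0.I0
cycle 1: W1.I0
cycle 2: idle
cycle 3: idle
cycle 4: idle
cycle 5: idle
cycle 6: idle
cycle 7: idle
cycle 8: W0.I1
cycle 9: W0.I2
cycle 10: W0.I3
cycle 11: W0.I4
cycle 12: W0.I5
cycle 13: W1.I1
cycle 14: W1.I2
cycle 15: idle
cycle 16: idle
cycle 17: idle
cycle 18: idle
cycle 19: idle
cycle 20: idle
cycle 21: idle
cycle 22: W1.I3
cycle 23: W1.I4
cycle 24: idle
cycle 25: idle
cycle 26: idle
cycle 27: idle
cycle 28: idle
cycle 29: idle
cycle 30: idle
cycle 31: W1.I5

Answer: 32 cycles, utilization 3/8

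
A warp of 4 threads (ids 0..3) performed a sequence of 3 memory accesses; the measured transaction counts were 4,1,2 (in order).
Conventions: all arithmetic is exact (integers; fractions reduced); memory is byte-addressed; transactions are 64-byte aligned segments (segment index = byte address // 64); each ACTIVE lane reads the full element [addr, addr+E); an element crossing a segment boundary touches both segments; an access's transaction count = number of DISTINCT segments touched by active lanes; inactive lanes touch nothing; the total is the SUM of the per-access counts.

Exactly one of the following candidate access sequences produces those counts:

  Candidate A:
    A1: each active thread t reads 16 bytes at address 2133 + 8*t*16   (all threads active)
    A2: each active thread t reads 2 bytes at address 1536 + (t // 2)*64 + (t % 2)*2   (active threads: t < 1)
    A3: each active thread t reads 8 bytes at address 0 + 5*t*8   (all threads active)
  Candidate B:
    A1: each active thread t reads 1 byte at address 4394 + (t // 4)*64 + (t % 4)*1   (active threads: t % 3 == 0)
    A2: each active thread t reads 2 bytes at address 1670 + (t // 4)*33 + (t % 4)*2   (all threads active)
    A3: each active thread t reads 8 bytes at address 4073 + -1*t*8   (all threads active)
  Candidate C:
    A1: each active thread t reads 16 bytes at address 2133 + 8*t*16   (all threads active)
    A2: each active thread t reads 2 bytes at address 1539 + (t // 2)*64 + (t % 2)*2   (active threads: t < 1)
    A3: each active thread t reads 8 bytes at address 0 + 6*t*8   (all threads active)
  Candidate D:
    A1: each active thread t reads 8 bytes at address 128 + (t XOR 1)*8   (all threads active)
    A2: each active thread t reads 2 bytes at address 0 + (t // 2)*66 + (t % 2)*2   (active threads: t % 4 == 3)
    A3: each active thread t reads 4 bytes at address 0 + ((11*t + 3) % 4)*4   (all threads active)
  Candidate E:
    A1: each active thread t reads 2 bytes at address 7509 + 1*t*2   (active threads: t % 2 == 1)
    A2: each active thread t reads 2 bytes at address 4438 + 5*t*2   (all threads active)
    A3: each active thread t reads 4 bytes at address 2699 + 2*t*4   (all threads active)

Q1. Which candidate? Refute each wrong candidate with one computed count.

B: A1 gives 1 transaction, not 4
C: A3 gives 3 transactions, not 2
D: A1 gives 1 transaction, not 4
E: A1 gives 1 transaction, not 4
A: all counts match (4,1,2)

Answer: A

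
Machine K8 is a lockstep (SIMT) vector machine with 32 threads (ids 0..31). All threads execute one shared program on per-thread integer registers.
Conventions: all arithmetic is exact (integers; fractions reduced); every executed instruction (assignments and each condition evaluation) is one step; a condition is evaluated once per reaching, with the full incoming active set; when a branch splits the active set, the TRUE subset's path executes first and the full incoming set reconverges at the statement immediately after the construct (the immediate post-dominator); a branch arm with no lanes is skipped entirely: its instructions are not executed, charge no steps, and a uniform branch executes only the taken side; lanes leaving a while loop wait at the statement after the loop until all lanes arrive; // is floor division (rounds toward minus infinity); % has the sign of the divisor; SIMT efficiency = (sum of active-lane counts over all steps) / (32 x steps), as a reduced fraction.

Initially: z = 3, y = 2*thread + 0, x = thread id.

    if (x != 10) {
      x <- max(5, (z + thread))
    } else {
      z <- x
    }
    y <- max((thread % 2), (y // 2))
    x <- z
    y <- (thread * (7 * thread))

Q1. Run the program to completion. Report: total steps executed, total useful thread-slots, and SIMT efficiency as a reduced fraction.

Answer: 6 steps, 160 useful, 5/6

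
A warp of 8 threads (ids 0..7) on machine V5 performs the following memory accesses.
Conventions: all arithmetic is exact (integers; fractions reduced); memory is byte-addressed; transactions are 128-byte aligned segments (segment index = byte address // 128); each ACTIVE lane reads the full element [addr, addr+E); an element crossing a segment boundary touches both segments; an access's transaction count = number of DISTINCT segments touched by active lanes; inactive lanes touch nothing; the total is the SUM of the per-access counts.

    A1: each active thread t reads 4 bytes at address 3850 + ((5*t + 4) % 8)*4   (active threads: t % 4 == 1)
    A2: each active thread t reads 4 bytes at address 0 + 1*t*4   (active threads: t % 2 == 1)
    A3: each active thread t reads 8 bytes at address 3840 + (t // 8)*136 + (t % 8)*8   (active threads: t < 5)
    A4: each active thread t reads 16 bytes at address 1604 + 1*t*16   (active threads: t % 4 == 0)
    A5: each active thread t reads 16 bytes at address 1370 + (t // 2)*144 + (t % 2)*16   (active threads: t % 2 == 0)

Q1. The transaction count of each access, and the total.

A1: 1 transaction
A2: 1 transaction
A3: 1 transaction
A4: 2 transactions
A5: 5 transactions

Answer: 1,1,1,2,5; total 10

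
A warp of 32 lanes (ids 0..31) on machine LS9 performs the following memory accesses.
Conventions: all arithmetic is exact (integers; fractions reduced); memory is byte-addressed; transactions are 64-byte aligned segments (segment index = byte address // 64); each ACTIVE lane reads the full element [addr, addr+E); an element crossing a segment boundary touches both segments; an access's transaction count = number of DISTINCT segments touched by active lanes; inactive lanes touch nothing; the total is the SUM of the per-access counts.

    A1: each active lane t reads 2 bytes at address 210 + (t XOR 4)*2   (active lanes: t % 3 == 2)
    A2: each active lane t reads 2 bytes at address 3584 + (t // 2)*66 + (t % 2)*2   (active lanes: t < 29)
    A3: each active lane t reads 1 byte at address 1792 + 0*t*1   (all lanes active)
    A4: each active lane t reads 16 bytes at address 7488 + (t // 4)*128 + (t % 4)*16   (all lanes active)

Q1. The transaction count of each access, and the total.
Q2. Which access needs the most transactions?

A1: 2 transactions
A2: 15 transactions
A3: 1 transaction
A4: 8 transactions

Answer: 2,15,1,8; total 26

Answer: A2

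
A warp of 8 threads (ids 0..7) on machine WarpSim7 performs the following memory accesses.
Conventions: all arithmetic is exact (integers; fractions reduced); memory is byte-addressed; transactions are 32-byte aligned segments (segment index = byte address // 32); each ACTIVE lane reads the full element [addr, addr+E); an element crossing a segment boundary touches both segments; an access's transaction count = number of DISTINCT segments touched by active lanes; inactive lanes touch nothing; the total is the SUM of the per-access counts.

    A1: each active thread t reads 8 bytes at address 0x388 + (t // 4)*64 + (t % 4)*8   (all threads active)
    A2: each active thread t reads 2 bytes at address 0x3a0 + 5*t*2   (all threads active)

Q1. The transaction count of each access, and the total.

A1: 4 transactions
A2: 3 transactions

Answer: 4,3; total 7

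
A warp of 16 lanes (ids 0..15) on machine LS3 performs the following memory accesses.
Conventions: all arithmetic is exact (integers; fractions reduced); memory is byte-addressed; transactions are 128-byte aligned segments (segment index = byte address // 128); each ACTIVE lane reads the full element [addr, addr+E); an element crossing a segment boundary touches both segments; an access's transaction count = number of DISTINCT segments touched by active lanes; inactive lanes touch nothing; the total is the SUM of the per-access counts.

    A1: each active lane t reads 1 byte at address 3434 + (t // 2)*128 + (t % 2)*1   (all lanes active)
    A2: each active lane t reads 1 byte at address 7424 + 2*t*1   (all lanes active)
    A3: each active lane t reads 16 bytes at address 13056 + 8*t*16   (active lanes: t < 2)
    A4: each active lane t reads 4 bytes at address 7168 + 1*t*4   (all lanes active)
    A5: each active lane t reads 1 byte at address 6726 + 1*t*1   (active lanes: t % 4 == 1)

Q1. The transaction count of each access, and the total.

A1: 8 transactions
A2: 1 transaction
A3: 2 transactions
A4: 1 transaction
A5: 1 transaction

Answer: 8,1,2,1,1; total 13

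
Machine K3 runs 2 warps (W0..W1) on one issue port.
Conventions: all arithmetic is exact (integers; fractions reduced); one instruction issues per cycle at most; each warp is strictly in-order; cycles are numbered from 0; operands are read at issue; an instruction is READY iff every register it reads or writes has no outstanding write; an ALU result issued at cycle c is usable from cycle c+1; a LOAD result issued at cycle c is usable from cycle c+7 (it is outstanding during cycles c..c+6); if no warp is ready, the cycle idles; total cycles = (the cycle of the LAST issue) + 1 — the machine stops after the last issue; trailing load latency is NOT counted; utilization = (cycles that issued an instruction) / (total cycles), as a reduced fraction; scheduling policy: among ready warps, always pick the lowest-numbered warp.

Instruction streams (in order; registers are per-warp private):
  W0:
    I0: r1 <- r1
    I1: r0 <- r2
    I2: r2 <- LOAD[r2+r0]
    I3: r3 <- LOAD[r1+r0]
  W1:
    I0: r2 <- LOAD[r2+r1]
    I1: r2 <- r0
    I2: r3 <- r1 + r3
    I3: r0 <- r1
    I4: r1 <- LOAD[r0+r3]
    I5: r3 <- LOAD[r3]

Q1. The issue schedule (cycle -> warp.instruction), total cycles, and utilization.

cycle 0: W0.I0
cycle 1: W0.I1
cycle 2: W0.I2
cycle 3: W0.I3
cycle 4: W1.I0
cycle 5: idle
cycle 6: idle
cycle 7: idle
cycle 8: idle
cycle 9: idle
cycle 10: idle
cycle 11: W1.I1
cycle 12: W1.I2
cycle 13: W1.I3
cycle 14: W1.I4
cycle 15: W1.I5

Answer: 16 cycles, utilization 5/8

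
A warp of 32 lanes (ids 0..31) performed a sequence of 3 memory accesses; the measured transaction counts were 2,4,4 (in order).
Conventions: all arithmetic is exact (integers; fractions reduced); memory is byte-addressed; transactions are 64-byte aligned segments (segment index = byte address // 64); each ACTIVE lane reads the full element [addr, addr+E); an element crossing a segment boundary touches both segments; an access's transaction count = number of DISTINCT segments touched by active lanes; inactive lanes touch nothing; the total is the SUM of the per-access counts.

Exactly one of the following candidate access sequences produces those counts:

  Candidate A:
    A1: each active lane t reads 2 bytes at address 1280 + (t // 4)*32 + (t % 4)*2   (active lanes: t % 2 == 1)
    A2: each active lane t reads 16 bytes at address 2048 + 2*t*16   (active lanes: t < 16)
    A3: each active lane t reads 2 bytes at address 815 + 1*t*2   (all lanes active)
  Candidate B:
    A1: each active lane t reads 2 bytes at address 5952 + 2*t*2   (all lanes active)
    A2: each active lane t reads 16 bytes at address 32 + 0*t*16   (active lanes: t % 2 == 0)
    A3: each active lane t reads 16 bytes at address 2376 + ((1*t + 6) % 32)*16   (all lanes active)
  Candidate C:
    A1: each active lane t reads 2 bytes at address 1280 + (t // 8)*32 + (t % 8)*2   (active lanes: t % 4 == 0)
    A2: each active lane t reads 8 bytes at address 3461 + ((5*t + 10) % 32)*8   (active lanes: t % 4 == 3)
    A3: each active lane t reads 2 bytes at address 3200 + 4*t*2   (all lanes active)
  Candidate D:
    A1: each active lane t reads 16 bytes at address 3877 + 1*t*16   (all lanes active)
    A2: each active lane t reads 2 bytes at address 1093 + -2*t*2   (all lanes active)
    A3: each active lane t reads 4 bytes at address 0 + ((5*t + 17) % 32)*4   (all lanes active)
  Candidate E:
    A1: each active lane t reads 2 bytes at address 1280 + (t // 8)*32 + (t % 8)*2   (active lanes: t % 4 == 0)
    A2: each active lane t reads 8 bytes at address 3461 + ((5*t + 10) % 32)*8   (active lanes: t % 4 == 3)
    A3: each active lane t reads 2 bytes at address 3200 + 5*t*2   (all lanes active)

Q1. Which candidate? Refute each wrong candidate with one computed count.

A: A1 gives 4 transactions, not 2
B: A2 gives 1 transaction, not 4
D: A1 gives 9 transactions, not 2
E: A3 gives 5 transactions, not 4
C: all counts match (2,4,4)

Answer: C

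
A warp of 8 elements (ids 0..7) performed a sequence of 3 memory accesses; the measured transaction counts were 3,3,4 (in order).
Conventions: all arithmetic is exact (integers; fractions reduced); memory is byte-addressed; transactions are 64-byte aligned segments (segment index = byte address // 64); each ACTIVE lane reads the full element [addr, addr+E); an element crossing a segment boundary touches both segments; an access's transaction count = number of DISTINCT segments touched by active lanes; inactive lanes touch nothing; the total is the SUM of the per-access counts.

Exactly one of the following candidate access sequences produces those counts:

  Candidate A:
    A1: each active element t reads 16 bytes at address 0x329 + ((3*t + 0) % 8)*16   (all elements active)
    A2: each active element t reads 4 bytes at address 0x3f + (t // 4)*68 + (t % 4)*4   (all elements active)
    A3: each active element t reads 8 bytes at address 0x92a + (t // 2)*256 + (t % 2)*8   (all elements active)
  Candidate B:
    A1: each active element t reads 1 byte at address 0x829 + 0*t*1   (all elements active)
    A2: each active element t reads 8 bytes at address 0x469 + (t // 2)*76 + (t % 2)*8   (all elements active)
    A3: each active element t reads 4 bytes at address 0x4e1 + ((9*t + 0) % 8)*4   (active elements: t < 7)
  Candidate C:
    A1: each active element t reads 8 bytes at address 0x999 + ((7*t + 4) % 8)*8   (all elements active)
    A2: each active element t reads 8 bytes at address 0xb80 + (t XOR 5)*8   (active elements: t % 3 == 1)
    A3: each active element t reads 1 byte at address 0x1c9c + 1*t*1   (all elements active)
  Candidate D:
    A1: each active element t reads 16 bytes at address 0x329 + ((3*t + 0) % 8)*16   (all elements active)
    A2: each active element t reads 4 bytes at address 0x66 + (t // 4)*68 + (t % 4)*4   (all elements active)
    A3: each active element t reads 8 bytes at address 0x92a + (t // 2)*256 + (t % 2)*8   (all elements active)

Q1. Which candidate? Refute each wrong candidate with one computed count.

B: A1 gives 1 transaction, not 3
C: A1 gives 2 transactions, not 3
D: A2 gives 2 transactions, not 3
A: all counts match (3,3,4)

Answer: A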